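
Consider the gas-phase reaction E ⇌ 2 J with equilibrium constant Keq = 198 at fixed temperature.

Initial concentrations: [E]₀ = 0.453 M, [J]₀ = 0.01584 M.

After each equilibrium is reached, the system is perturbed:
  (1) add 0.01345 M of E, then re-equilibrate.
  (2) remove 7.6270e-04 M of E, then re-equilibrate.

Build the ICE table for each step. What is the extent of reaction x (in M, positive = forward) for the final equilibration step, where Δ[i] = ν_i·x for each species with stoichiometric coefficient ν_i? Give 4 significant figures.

x = -7.4850e-04 M

Q₀ = 5.5388e-04 vs Keq = 198 ⇒ Q<K, forward
Step 1:
                    E           J
  Initial       0.453     0.01584
  Change      -0.4488      0.8976
  Equil      0.004214      0.9134
  solve Keq expr → x = 0.4488; check Q = 198
Then add 0.01345 M of E.
Step 2:
                    E           J
  Initial     0.01766      0.9134
  Change      -0.0132     0.02641
  Equil      0.004461      0.9398
  solve Keq expr → x = 0.0132; check Q = 198
Then remove 7.6270e-04 M of E.
Step 3:
                    E           J
  Initial    0.003698      0.9398
  Change   7.4850e-04   -0.001497
  Equil      0.004447      0.9383
  solve Keq expr → x = -7.4850e-04; check Q = 198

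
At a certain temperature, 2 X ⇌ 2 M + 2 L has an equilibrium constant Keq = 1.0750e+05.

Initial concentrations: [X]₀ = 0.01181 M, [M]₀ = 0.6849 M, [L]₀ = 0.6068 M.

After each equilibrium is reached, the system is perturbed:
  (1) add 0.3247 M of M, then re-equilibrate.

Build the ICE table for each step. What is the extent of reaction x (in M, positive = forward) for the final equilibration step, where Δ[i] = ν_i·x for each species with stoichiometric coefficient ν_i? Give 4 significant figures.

Q₀ = 1238 vs Keq = 1.0750e+05 ⇒ Q<K, forward
Step 1:
                    X           M           L
  init        0.01181      0.6849      0.6068
  Δ           -0.0105      0.0105      0.0105
  eq         0.001309      0.6954      0.6173
  solve Keq expr → x = 0.00525; check Q = 1.0750e+05
Then add 0.3247 M of M.
Step 2:
                    X           M           L
  init       0.001309        1.02      0.6173
  Δ        6.0829e-04 -6.0829e-04 -6.0829e-04
  eq         0.001918       1.019      0.6167
  solve Keq expr → x = -3.0415e-04; check Q = 1.0750e+05

x = -3.0415e-04 M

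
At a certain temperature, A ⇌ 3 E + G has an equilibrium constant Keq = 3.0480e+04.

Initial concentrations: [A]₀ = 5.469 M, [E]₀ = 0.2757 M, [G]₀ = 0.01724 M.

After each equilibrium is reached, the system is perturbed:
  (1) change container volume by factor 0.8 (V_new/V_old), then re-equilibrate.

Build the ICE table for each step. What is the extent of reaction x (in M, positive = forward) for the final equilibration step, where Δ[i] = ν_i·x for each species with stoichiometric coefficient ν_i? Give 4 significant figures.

Q₀ = 6.6060e-05 vs Keq = 3.0480e+04 ⇒ Q<K, forward
Step 1:
                    A           E           G
  I             5.469      0.2757     0.01724
  C            -4.919       14.76       4.919
  E            0.5501       15.03       4.936
  solve Keq expr → x = 4.919; check Q = 3.0480e+04
Then change container volume by factor 0.8 (V_new/V_old).
Step 2:
                    A           E           G
  I            0.6876       18.79        6.17
  C            0.3666        -1.1     -0.3666
  E             1.054       17.69       5.804
  solve Keq expr → x = -0.3666; check Q = 3.0480e+04

x = -0.3666 M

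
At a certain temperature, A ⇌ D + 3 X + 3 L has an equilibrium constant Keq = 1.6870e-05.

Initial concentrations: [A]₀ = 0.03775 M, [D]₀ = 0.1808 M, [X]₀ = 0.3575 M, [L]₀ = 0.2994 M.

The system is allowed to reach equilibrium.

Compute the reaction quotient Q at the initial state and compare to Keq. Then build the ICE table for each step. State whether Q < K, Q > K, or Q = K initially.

Q₀ = 0.005873; Q > K (proceeds reverse)

Q₀ = 0.005873 vs Keq = 1.6870e-05 ⇒ Q>K, reverse
Step 1:
                   A          D          X          L
  Initial    0.03775     0.1808     0.3575     0.2994
  Change     0.05745   -0.05745    -0.1723    -0.1723
  Equil       0.0952     0.1234     0.1852     0.1271
  solve Keq expr → x = -0.05745; check Q = 1.6870e-05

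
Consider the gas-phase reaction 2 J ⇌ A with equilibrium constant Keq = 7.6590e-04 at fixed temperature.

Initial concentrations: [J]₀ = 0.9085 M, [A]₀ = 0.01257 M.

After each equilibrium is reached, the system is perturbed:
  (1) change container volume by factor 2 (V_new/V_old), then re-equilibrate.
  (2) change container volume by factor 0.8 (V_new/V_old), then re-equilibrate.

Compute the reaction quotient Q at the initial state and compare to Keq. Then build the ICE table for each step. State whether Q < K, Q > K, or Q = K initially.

Q₀ = 0.01523 vs Keq = 7.6590e-04 ⇒ Q>K, reverse
Step 1:
                   J          A
  I           0.9085    0.01257
  C          0.02381    -0.0119
  E           0.9323 6.6572e-04
  solve Keq expr → x = -0.0119; check Q = 7.6590e-04
Then change container volume by factor 2 (V_new/V_old).
Step 2:
                   J          A
  I           0.4662 3.3286e-04
  C       3.3239e-04 -1.6619e-04
  E           0.4665 1.6667e-04
  solve Keq expr → x = -1.6619e-04; check Q = 7.6590e-04
Then change container volume by factor 0.8 (V_new/V_old).
Step 3:
                   J          A
  I           0.5831 2.0833e-04
  C       -1.0398e-04 5.1991e-05
  E            0.583 2.6032e-04
  solve Keq expr → x = 5.1991e-05; check Q = 7.6590e-04

Q₀ = 0.01523; Q > K (proceeds reverse)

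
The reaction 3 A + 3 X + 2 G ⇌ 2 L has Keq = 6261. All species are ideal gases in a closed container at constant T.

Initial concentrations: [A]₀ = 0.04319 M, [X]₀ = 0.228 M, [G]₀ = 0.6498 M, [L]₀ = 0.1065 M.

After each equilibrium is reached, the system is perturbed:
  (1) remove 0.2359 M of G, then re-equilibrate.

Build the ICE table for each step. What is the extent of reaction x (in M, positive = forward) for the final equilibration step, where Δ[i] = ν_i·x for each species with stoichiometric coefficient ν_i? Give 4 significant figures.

x = -0.003923 M

Q₀ = 2.8131e+04 vs Keq = 6261 ⇒ Q>K, reverse
Step 1:
                   A          X          G          L
  I          0.04319      0.228     0.6498     0.1065
  C           0.0174     0.0174     0.0116    -0.0116
  E          0.06059     0.2454     0.6614     0.0949
  solve Keq expr → x = -0.005801; check Q = 6261
Then remove 0.2359 M of G.
Step 2:
                   A          X          G          L
  I          0.06059     0.2454     0.4255     0.0949
  C          0.01177    0.01177   0.007846  -0.007846
  E          0.07236     0.2572     0.4333    0.08705
  solve Keq expr → x = -0.003923; check Q = 6261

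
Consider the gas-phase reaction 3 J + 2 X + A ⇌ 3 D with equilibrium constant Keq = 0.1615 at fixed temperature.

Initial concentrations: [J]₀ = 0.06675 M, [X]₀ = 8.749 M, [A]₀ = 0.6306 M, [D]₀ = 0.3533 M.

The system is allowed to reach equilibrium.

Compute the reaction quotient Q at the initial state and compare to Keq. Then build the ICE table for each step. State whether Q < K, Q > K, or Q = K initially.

Q₀ = 3.072; Q > K (proceeds reverse)

Q₀ = 3.072 vs Keq = 0.1615 ⇒ Q>K, reverse
Step 1:
                  J         X         A         D
  Initial   0.06675     8.749    0.6306    0.3533
  Change    0.07256   0.04837   0.02419  -0.07256
  Equil      0.1393     8.797    0.6548    0.2807
  solve Keq expr → x = -0.02419; check Q = 0.1615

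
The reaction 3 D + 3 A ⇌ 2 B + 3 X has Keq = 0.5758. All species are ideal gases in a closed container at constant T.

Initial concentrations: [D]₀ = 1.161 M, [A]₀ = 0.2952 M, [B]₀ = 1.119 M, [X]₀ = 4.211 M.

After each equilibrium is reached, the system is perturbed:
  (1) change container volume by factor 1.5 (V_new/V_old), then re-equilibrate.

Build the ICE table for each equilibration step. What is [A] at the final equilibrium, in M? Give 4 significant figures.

[A]_eq = 0.8443 M

Q₀ = 2323 vs Keq = 0.5758 ⇒ Q>K, reverse
Step 1:
                    D           A           B           X
  Initial       1.161      0.2952       1.119       4.211
  Change       0.9171      0.9171     -0.6114     -0.9171
  Equil         2.078       1.212      0.5076       3.294
  solve Keq expr → x = -0.3057; check Q = 0.5758
Then change container volume by factor 1.5 (V_new/V_old).
Step 2:
                    D           A           B           X
  Initial       1.385      0.8082      0.3384       2.196
  Change      0.03609     0.03609    -0.02406    -0.03609
  Equil         1.422      0.8443      0.3143        2.16
  solve Keq expr → x = -0.01203; check Q = 0.5758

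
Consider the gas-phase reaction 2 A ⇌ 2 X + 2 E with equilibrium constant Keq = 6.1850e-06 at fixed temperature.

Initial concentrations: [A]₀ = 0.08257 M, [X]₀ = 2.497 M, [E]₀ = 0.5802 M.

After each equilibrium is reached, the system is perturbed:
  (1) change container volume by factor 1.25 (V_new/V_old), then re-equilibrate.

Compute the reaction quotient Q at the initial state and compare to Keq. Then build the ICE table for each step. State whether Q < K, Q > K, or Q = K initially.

Q₀ = 307.9; Q > K (proceeds reverse)

Q₀ = 307.9 vs Keq = 6.1850e-06 ⇒ Q>K, reverse
Step 1:
                    A           X           E
  I           0.08257       2.497      0.5802
  C            0.5793     -0.5793     -0.5793
  E            0.6619       1.918  8.5842e-04
  solve Keq expr → x = -0.2897; check Q = 6.1850e-06
Then change container volume by factor 1.25 (V_new/V_old).
Step 2:
                    A           X           E
  I            0.5295       1.534  6.8673e-04
  C       -1.7131e-04  1.7131e-04  1.7131e-04
  E            0.5294       1.534  8.5804e-04
  solve Keq expr → x = 8.5655e-05; check Q = 6.1850e-06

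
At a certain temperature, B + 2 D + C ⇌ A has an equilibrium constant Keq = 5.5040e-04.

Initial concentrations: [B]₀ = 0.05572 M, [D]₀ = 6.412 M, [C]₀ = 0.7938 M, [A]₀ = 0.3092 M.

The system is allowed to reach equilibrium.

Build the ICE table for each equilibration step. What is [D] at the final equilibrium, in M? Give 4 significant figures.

[D]_eq = 7.009 M

Q₀ = 0.17 vs Keq = 5.5040e-04 ⇒ Q>K, reverse
Step 1:
                   B          D          C          A
  I          0.05572      6.412     0.7938     0.3092
  C           0.2987     0.5975     0.2987    -0.2987
  E           0.3544      7.009      1.093    0.01047
  solve Keq expr → x = -0.2987; check Q = 5.5040e-04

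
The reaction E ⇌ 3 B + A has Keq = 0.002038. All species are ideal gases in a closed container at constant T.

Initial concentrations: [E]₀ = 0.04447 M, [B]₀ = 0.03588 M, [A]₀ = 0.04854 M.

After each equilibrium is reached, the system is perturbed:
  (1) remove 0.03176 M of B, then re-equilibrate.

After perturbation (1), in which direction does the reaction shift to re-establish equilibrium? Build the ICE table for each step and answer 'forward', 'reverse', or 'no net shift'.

Direction: forward

Q₀ = 5.0419e-05 vs Keq = 0.002038 ⇒ Q<K, forward
Step 1:
                   E          B          A
  init       0.04447    0.03588    0.04854
  Δ         -0.01872    0.05617    0.01872
  eq         0.02575    0.09205    0.06726
  solve Keq expr → x = 0.01872; check Q = 0.002038
Then remove 0.03176 M of B.
Step 2:
                   E          B          A
  init       0.02575    0.06029    0.06726
  Δ        -0.006756    0.02027   0.006756
  eq         0.01899    0.08056    0.07402
  solve Keq expr → x = 0.006756; check Q = 0.002038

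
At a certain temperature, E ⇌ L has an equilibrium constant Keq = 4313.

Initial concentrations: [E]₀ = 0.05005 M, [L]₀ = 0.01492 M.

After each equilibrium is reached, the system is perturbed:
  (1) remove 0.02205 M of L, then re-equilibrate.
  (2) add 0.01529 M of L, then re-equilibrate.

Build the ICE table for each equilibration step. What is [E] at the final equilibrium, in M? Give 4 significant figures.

Q₀ = 0.2981 vs Keq = 4313 ⇒ Q<K, forward
Step 1:
                    E           L
  Initial     0.05005     0.01492
  Change     -0.05003     0.05003
  Equil    1.5060e-05     0.06495
  solve Keq expr → x = 0.05003; check Q = 4313
Then remove 0.02205 M of L.
Step 2:
                    E           L
  Initial  1.5060e-05      0.0429
  Change  -5.1113e-06  5.1113e-06
  Equil    9.9490e-06     0.04291
  solve Keq expr → x = 5.1113e-06; check Q = 4313
Then add 0.01529 M of L.
Step 3:
                    E           L
  Initial  9.9490e-06      0.0582
  Change   3.5443e-06 -3.5443e-06
  Equil    1.3493e-05      0.0582
  solve Keq expr → x = -3.5443e-06; check Q = 4313

[E]_eq = 1.3493e-05 M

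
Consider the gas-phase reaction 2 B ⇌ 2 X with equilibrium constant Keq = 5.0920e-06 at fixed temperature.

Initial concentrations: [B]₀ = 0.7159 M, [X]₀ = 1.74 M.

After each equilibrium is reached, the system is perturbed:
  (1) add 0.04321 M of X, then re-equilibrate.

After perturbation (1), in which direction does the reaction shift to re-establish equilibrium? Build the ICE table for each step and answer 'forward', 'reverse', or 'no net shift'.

Q₀ = 5.907 vs Keq = 5.0920e-06 ⇒ Q>K, reverse
Step 1:
                    B           X
  init         0.7159        1.74
  Δ             1.734      -1.734
  eq             2.45    0.005529
  solve Keq expr → x = -0.8672; check Q = 5.0920e-06
Then add 0.04321 M of X.
Step 2:
                    B           X
  init           2.45     0.04874
  Δ           0.04311    -0.04311
  eq            2.493    0.005627
  solve Keq expr → x = -0.02156; check Q = 5.0920e-06

Direction: reverse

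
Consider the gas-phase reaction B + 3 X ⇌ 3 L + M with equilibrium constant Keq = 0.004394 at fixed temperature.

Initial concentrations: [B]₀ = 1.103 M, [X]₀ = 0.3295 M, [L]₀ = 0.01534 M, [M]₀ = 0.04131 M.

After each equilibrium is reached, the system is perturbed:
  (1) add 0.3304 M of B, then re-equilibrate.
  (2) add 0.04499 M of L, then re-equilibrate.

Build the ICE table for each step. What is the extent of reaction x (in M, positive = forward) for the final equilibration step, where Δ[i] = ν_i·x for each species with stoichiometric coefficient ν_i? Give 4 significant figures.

Q₀ = 3.7791e-06 vs Keq = 0.004394 ⇒ Q<K, forward
Step 1:
                   B          X          L          M
  I            1.103     0.3295    0.01534    0.04131
  C          -0.0282   -0.08459    0.08459     0.0282
  E            1.075     0.2449    0.09993    0.06951
  solve Keq expr → x = 0.0282; check Q = 0.004394
Then add 0.3304 M of B.
Step 2:
                   B          X          L          M
  I            1.405     0.2449    0.09993    0.06951
  C        -0.001919  -0.005758   0.005758   0.001919
  E            1.403     0.2391     0.1057    0.07143
  solve Keq expr → x = 0.001919; check Q = 0.004394
Then add 0.04499 M of L.
Step 3:
                   B          X          L          M
  I            1.403     0.2391     0.1507    0.07143
  C         0.009078    0.02723   -0.02723  -0.009078
  E            1.412     0.2664     0.1235    0.06235
  solve Keq expr → x = -0.009078; check Q = 0.004394

x = -0.009078 M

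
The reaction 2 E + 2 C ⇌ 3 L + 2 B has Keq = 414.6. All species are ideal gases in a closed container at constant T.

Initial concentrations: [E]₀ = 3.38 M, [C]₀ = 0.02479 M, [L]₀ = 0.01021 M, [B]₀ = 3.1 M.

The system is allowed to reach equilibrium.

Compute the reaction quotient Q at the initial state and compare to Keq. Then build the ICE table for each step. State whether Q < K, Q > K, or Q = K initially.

Q₀ = 0.001457; Q < K (proceeds forward)

Q₀ = 0.001457 vs Keq = 414.6 ⇒ Q<K, forward
Step 1:
                  E         C         L         B
  I            3.38   0.02479   0.01021       3.1
  C        -0.02433  -0.02433   0.03649   0.02433
  E           3.356 4.6150e-04    0.0467     3.124
  solve Keq expr → x = 0.01216; check Q = 414.6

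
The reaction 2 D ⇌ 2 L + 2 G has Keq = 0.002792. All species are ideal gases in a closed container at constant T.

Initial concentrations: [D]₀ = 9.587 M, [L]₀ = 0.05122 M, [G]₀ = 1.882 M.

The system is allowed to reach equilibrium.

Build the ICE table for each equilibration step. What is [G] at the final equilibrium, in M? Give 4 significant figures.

Q₀ = 1.0110e-04 vs Keq = 0.002792 ⇒ Q<K, forward
Step 1:
                   D          L          G
  init         9.587    0.05122      1.882
  Δ          -0.1886     0.1886     0.1886
  eq           9.398     0.2398      2.071
  solve Keq expr → x = 0.09431; check Q = 0.002792

[G]_eq = 2.071 M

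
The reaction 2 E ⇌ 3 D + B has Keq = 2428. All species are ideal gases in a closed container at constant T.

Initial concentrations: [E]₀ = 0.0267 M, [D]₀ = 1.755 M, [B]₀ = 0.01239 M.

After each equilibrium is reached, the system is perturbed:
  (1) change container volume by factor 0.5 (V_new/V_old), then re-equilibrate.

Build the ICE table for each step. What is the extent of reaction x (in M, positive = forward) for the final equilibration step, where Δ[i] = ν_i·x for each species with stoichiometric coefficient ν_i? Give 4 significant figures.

x = -0.006072 M

Q₀ = 93.95 vs Keq = 2428 ⇒ Q<K, forward
Step 1:
                   E          D          B
  init        0.0267      1.755    0.01239
  Δ          -0.0195    0.02925   0.009751
  eq        0.007197      1.784    0.02214
  solve Keq expr → x = 0.009751; check Q = 2428
Then change container volume by factor 0.5 (V_new/V_old).
Step 2:
                   E          D          B
  init       0.01439      3.569    0.04428
  Δ          0.01214   -0.01822  -0.006072
  eq         0.02654       3.55    0.03821
  solve Keq expr → x = -0.006072; check Q = 2428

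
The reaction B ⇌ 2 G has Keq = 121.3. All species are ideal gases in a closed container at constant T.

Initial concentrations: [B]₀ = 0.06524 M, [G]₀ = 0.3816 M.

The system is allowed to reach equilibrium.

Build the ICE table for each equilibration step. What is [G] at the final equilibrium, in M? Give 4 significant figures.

[G]_eq = 0.5078 M

Q₀ = 2.232 vs Keq = 121.3 ⇒ Q<K, forward
Step 1:
                   B          G
  I          0.06524     0.3816
  C         -0.06311     0.1262
  E         0.002126     0.5078
  solve Keq expr → x = 0.06311; check Q = 121.3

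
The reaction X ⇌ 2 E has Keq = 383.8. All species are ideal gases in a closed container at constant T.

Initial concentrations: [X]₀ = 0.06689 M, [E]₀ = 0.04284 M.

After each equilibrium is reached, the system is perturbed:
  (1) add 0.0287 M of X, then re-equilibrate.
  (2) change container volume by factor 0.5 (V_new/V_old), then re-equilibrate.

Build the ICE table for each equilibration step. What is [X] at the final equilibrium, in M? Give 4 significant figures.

Q₀ = 0.02744 vs Keq = 383.8 ⇒ Q<K, forward
Step 1:
                   X          E
  Initial    0.06689    0.04284
  Change    -0.06681     0.1336
  Equil   8.1129e-05     0.1765
  solve Keq expr → x = 0.06681; check Q = 383.8
Then add 0.0287 M of X.
Step 2:
                   X          E
  Initial    0.02878     0.1765
  Change    -0.02864    0.05728
  Equil   1.4235e-04     0.2337
  solve Keq expr → x = 0.02864; check Q = 383.8
Then change container volume by factor 0.5 (V_new/V_old).
Step 3:
                   X          E
  Initial 2.8469e-04     0.4675
  Change  2.8331e-04 -5.6662e-04
  Equil   5.6800e-04     0.4669
  solve Keq expr → x = -2.8331e-04; check Q = 383.8

[X]_eq = 5.6800e-04 M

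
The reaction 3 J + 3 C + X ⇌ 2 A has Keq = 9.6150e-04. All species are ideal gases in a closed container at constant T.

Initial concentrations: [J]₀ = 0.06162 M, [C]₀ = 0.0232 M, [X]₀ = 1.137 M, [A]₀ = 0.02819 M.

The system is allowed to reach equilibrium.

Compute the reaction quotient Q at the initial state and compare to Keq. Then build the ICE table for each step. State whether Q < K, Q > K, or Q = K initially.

Q₀ = 2.3922e+05; Q > K (proceeds reverse)

Q₀ = 2.3922e+05 vs Keq = 9.6150e-04 ⇒ Q>K, reverse
Step 1:
                  J         C         X         A
  I         0.06162    0.0232     1.137   0.02819
  C         0.04226   0.04226   0.01409  -0.02817
  E          0.1039   0.06546     1.151 1.8653e-05
  solve Keq expr → x = -0.01409; check Q = 9.6150e-04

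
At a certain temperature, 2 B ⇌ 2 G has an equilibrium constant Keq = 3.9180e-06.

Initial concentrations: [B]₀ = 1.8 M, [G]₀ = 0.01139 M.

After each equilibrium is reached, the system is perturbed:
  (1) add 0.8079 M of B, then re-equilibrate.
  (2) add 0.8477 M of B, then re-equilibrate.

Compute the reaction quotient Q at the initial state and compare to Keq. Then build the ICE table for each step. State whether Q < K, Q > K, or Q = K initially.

Q₀ = 4.0041e-05 vs Keq = 3.9180e-06 ⇒ Q>K, reverse
Step 1:
                    B           G
  Initial         1.8     0.01139
  Change     0.007812   -0.007812
  Equil         1.808    0.003578
  solve Keq expr → x = -0.003906; check Q = 3.9180e-06
Then add 0.8079 M of B.
Step 2:
                    B           G
  Initial       2.616    0.003578
  Change    -0.001596    0.001596
  Equil         2.614    0.005174
  solve Keq expr → x = 7.9800e-04; check Q = 3.9180e-06
Then add 0.8477 M of B.
Step 3:
                    B           G
  Initial       3.462    0.005174
  Change    -0.001675    0.001675
  Equil          3.46    0.006849
  solve Keq expr → x = 8.3731e-04; check Q = 3.9180e-06

Q₀ = 4.0041e-05; Q > K (proceeds reverse)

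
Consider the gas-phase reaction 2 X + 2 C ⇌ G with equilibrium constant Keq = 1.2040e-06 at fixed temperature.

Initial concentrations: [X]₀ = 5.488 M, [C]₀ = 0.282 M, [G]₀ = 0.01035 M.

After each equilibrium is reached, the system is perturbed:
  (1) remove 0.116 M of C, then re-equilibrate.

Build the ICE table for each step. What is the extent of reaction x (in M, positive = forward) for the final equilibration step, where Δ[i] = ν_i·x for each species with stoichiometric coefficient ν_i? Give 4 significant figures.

x = -2.0741e-06 M

Q₀ = 0.004321 vs Keq = 1.2040e-06 ⇒ Q>K, reverse
Step 1:
                  X         C         G
  I           5.488     0.282   0.01035
  C         0.02069   0.02069  -0.01035
  E           5.509    0.3027 3.3476e-06
  solve Keq expr → x = -0.01035; check Q = 1.2040e-06
Then remove 0.116 M of C.
Step 2:
                  X         C         G
  I           5.509    0.1867 3.3476e-06
  C       4.1481e-06 4.1481e-06 -2.0741e-06
  E           5.509    0.1867 1.2735e-06
  solve Keq expr → x = -2.0741e-06; check Q = 1.2040e-06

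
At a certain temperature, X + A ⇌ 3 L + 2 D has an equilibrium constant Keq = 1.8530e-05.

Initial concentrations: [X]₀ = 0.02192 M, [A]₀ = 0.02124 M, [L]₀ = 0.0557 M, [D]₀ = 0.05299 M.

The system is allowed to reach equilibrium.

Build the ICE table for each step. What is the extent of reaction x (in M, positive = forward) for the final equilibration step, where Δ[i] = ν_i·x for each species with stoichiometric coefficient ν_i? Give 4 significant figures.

x = -0.01 M

Q₀ = 0.001042 vs Keq = 1.8530e-05 ⇒ Q>K, reverse
Step 1:
                   X          A          L          D
  init       0.02192    0.02124     0.0557    0.05299
  Δ             0.01       0.01      -0.03      -0.02
  eq         0.03192    0.03124     0.0257    0.03299
  solve Keq expr → x = -0.01; check Q = 1.8530e-05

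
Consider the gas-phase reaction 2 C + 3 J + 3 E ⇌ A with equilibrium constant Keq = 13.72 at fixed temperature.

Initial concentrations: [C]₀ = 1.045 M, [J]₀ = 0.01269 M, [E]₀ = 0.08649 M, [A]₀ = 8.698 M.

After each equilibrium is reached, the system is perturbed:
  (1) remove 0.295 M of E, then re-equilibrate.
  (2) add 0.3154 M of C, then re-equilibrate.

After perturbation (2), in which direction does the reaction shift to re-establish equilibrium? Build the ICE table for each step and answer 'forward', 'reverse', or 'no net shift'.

Q₀ = 6.0243e+09 vs Keq = 13.72 ⇒ Q>K, reverse
Step 1:
                    C           J           E           A
  Initial       1.045     0.01269     0.08649       8.698
  Change       0.4995      0.7492      0.7492     -0.2497
  Equil         1.544      0.7619      0.8357       8.448
  solve Keq expr → x = -0.2497; check Q = 13.72
Then remove 0.295 M of E.
Step 2:
                    C           J           E           A
  Initial       1.544      0.7619      0.5407       8.448
  Change      0.09229      0.1384      0.1384    -0.04614
  Equil         1.637      0.9003      0.6791       8.402
  solve Keq expr → x = -0.04614; check Q = 13.72
Then add 0.3154 M of C.
Step 3:
                    C           J           E           A
  Initial       1.952      0.9003      0.6791       8.402
  Change     -0.02703    -0.04055    -0.04055     0.01352
  Equil         1.925      0.8598      0.6386       8.416
  solve Keq expr → x = 0.01352; check Q = 13.72

Direction: forward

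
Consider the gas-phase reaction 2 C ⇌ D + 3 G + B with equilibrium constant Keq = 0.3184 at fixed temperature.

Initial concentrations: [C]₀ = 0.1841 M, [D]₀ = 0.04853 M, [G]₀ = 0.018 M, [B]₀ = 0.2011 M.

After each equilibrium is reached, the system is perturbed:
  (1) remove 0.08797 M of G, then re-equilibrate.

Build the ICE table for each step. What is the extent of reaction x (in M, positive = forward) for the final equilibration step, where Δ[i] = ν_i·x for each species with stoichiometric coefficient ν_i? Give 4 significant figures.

x = 0.006908 M

Q₀ = 1.6793e-06 vs Keq = 0.3184 ⇒ Q<K, forward
Step 1:
                   C          D          G          B
  Initial     0.1841    0.04853      0.018     0.2011
  Change     -0.1465    0.07327     0.2198    0.07327
  Equil      0.03757     0.1218     0.2378     0.2744
  solve Keq expr → x = 0.07327; check Q = 0.3184
Then remove 0.08797 M of G.
Step 2:
                   C          D          G          B
  Initial    0.03757     0.1218     0.1498     0.2744
  Change    -0.01382   0.006908    0.02073   0.006908
  Equil      0.02375     0.1287     0.1706     0.2813
  solve Keq expr → x = 0.006908; check Q = 0.3184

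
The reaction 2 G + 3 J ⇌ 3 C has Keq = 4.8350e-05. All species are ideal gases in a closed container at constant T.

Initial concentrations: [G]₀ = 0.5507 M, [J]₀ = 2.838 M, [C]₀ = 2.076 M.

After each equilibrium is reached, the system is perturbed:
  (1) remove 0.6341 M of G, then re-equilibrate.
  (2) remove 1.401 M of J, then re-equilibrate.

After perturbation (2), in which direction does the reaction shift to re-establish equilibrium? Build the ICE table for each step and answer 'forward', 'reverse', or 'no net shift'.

Direction: reverse

Q₀ = 1.291 vs Keq = 4.8350e-05 ⇒ Q>K, reverse
Step 1:
                   G          J          C
  Initial     0.5507      2.838      2.076
  Change       1.218      1.827     -1.827
  Equil        1.769      4.665     0.2486
  solve Keq expr → x = -0.6091; check Q = 4.8350e-05
Then remove 0.6341 M of G.
Step 2:
                   G          J          C
  Initial      1.135      4.665     0.2486
  Change     0.03816    0.05724   -0.05724
  Equil        1.173      4.723     0.1914
  solve Keq expr → x = -0.01908; check Q = 4.8350e-05
Then remove 1.401 M of J.
Step 3:
                   G          J          C
  Initial      1.173      3.322     0.1914
  Change     0.03466    0.05198   -0.05198
  Equil        1.208      3.374     0.1394
  solve Keq expr → x = -0.01733; check Q = 4.8350e-05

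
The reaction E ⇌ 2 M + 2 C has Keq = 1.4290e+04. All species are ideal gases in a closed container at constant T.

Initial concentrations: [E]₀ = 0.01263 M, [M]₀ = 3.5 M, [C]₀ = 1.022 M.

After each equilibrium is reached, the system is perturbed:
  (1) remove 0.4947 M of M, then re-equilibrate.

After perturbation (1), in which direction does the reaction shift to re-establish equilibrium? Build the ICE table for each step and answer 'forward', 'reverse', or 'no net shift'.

Direction: forward

Q₀ = 1013 vs Keq = 1.4290e+04 ⇒ Q<K, forward
Step 1:
                   E          M          C
  I          0.01263        3.5      1.022
  C         -0.01168    0.02336    0.02336
  E       9.4933e-04      3.523      1.045
  solve Keq expr → x = 0.01168; check Q = 1.4290e+04
Then remove 0.4947 M of M.
Step 2:
                   E          M          C
  I       9.4933e-04      3.029      1.045
  C       -2.4697e-04 4.9395e-04 4.9395e-04
  E       7.0235e-04      3.029      1.046
  solve Keq expr → x = 2.4697e-04; check Q = 1.4290e+04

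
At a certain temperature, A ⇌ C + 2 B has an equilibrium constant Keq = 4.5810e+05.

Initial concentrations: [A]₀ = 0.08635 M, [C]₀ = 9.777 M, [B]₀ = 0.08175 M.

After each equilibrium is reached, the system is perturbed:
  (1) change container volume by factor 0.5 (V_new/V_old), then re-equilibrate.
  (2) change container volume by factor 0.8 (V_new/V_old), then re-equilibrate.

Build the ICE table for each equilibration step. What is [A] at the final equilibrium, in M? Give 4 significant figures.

Q₀ = 0.7567 vs Keq = 4.5810e+05 ⇒ Q<K, forward
Step 1:
                  A         C         B
  Initial   0.08635     9.777   0.08175
  Change   -0.08635   0.08635    0.1727
  Equil   1.3940e-06     9.863    0.2544
  solve Keq expr → x = 0.08635; check Q = 4.5810e+05
Then change container volume by factor 0.5 (V_new/V_old).
Step 2:
                  A         C         B
  Initial 2.7880e-06     19.73    0.5089
  Change  8.3632e-06 -8.3632e-06 -1.6726e-05
  Equil   1.1151e-05     19.73    0.5089
  solve Keq expr → x = -8.3632e-06; check Q = 4.5810e+05
Then change container volume by factor 0.8 (V_new/V_old).
Step 3:
                  A         C         B
  Initial 1.3939e-05     24.66    0.6361
  Change  7.8396e-06 -7.8396e-06 -1.5679e-05
  Equil   2.1779e-05     24.66    0.6361
  solve Keq expr → x = -7.8396e-06; check Q = 4.5810e+05

[A]_eq = 2.1779e-05 M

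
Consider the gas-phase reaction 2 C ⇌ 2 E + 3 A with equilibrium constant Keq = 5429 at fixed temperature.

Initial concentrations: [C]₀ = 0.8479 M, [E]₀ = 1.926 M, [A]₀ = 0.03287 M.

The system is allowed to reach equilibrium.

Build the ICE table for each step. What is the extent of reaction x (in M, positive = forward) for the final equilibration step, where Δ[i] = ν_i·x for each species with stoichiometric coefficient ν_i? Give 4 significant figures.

x = 0.3988 M

Q₀ = 1.8324e-04 vs Keq = 5429 ⇒ Q<K, forward
Step 1:
                  C         E         A
  init       0.8479     1.926   0.03287
  Δ         -0.7975    0.7975     1.196
  eq        0.05037     2.724     1.229
  solve Keq expr → x = 0.3988; check Q = 5429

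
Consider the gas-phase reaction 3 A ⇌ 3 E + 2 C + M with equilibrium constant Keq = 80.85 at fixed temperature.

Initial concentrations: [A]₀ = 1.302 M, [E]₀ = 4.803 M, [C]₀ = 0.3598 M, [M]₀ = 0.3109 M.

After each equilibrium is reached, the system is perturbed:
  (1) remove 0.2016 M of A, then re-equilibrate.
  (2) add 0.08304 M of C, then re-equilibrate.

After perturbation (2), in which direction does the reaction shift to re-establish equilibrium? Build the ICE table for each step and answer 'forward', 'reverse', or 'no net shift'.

Direction: reverse

Q₀ = 2.02 vs Keq = 80.85 ⇒ Q<K, forward
Step 1:
                   A          E          C          M
  I            1.302      4.803     0.3598     0.3109
  C          -0.5284     0.5284     0.3523     0.1761
  E           0.7736      5.331     0.7121      0.487
  solve Keq expr → x = 0.1761; check Q = 80.85
Then remove 0.2016 M of A.
Step 2:
                   A          E          C          M
  I            0.572      5.331     0.7121      0.487
  C           0.1126    -0.1126   -0.07504   -0.03752
  E           0.6845      5.219     0.6371     0.4495
  solve Keq expr → x = -0.03752; check Q = 80.85
Then add 0.08304 M of C.
Step 3:
                   A          E          C          M
  I           0.6845      5.219     0.7201     0.4495
  C          0.03272   -0.03272   -0.02182   -0.01091
  E           0.7172      5.186     0.6983     0.4386
  solve Keq expr → x = -0.01091; check Q = 80.85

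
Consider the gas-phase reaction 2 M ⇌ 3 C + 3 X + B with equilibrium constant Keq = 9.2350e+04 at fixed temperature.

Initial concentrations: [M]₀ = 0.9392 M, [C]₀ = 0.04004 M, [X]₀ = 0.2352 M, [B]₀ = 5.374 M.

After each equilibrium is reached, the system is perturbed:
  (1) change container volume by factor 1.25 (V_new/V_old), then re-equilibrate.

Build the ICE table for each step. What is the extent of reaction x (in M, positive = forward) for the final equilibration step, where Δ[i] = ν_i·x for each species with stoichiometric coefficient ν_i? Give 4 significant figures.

Q₀ = 5.0883e-06 vs Keq = 9.2350e+04 ⇒ Q<K, forward
Step 1:
                  M         C         X         B
  Initial    0.9392   0.04004    0.2352     5.374
  Change    -0.9122     1.368     1.368    0.4561
  Equil     0.02697     1.408     1.604      5.83
  solve Keq expr → x = 0.4561; check Q = 9.2350e+04
Then change container volume by factor 1.25 (V_new/V_old).
Step 2:
                  M         C         X         B
  Initial   0.02157     1.127     1.283     4.664
  Change  -0.008806   0.01321   0.01321  0.004403
  Equil     0.01277      1.14     1.296     4.668
  solve Keq expr → x = 0.004403; check Q = 9.2350e+04

x = 0.004403 M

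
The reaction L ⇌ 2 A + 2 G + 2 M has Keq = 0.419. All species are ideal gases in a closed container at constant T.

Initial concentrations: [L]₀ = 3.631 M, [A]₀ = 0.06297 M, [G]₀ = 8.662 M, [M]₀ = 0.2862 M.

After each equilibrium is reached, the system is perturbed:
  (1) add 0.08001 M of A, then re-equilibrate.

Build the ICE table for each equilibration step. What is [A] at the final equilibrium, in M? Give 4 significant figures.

[A]_eq = 0.3069 M

Q₀ = 0.006711 vs Keq = 0.419 ⇒ Q<K, forward
Step 1:
                   L          A          G          M
  init         3.631    0.06297      8.662     0.2862
  Δ           -0.106      0.212      0.212      0.212
  eq           3.525     0.2749      8.874     0.4982
  solve Keq expr → x = 0.106; check Q = 0.419
Then add 0.08001 M of A.
Step 2:
                   L          A          G          M
  init         3.525     0.3549      8.874     0.4982
  Δ            0.024     -0.048     -0.048     -0.048
  eq           3.549     0.3069      8.826     0.4502
  solve Keq expr → x = -0.024; check Q = 0.419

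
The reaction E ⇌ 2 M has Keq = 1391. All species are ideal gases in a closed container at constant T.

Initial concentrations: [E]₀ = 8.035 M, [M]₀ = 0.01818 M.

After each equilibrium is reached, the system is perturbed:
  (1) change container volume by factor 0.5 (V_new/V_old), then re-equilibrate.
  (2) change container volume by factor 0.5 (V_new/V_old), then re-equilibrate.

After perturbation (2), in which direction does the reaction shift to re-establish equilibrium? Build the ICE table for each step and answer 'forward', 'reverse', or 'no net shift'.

Q₀ = 4.1134e-05 vs Keq = 1391 ⇒ Q<K, forward
Step 1:
                  E         M
  init        8.035   0.01818
  Δ          -7.857     15.71
  eq         0.1779     15.73
  solve Keq expr → x = 7.857; check Q = 1391
Then change container volume by factor 0.5 (V_new/V_old).
Step 2:
                  E         M
  init       0.3559     31.46
  Δ          0.3266   -0.6532
  eq         0.6825     30.81
  solve Keq expr → x = -0.3266; check Q = 1391
Then change container volume by factor 0.5 (V_new/V_old).
Step 3:
                  E         M
  init        1.365     61.62
  Δ           1.163    -2.326
  eq          2.528      59.3
  solve Keq expr → x = -1.163; check Q = 1391

Direction: reverse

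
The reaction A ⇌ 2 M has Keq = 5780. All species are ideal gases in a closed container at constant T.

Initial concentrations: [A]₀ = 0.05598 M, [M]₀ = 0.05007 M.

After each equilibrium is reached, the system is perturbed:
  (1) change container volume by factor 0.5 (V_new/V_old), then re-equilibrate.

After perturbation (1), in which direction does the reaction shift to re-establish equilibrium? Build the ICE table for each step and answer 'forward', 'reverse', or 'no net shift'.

Direction: reverse

Q₀ = 0.04478 vs Keq = 5780 ⇒ Q<K, forward
Step 1:
                    A           M
  I           0.05598     0.05007
  C          -0.05598       0.112
  E        4.5417e-06       0.162
  solve Keq expr → x = 0.05598; check Q = 5780
Then change container volume by factor 0.5 (V_new/V_old).
Step 2:
                    A           M
  I        9.0833e-06       0.324
  C        9.0813e-06 -1.8163e-05
  E        1.8165e-05       0.324
  solve Keq expr → x = -9.0813e-06; check Q = 5780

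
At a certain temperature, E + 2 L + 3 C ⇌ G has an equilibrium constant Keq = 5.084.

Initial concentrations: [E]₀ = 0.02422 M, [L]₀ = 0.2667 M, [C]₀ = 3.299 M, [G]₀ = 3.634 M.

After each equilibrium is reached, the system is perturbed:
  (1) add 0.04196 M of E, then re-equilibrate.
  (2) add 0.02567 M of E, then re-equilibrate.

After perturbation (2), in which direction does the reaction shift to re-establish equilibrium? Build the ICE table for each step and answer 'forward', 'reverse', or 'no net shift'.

Q₀ = 58.75 vs Keq = 5.084 ⇒ Q>K, reverse
Step 1:
                    E           L           C           G
  init        0.02422      0.2667       3.299       3.634
  Δ           0.07174      0.1435      0.2152    -0.07174
  eq          0.09596      0.4102       3.514       3.562
  solve Keq expr → x = -0.07174; check Q = 5.084
Then add 0.04196 M of E.
Step 2:
                    E           L           C           G
  init         0.1379      0.4102       3.514       3.562
  Δ          -0.01744    -0.03487    -0.05231     0.01744
  eq           0.1205      0.3753       3.462        3.58
  solve Keq expr → x = 0.01744; check Q = 5.084
Then add 0.02567 M of E.
Step 3:
                    E           L           C           G
  init         0.1462      0.3753       3.462        3.58
  Δ         -0.009247    -0.01849    -0.02774    0.009247
  eq           0.1369      0.3568       3.434       3.589
  solve Keq expr → x = 0.009247; check Q = 5.084

Direction: forward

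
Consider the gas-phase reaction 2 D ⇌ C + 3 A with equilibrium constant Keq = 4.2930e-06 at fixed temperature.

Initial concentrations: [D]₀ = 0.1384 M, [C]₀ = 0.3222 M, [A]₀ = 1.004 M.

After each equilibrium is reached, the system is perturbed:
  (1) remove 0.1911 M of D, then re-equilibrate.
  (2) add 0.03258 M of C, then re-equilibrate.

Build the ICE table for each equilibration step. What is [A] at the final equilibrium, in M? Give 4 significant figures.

Q₀ = 17.02 vs Keq = 4.2930e-06 ⇒ Q>K, reverse
Step 1:
                   D          C          A
  init        0.1384     0.3222      1.004
  Δ           0.6261     -0.313    -0.9391
  eq          0.7645   0.009172    0.06491
  solve Keq expr → x = -0.313; check Q = 4.2930e-06
Then remove 0.1911 M of D.
Step 2:
                   D          C          A
  init        0.5734   0.009172    0.06491
  Δ         0.004163  -0.002082  -0.006245
  eq          0.5775    0.00709    0.05867
  solve Keq expr → x = -0.002082; check Q = 4.2930e-06
Then add 0.03258 M of C.
Step 3:
                   D          C          A
  init        0.5775    0.03967    0.05867
  Δ          0.01507  -0.007535    -0.0226
  eq          0.5926    0.03214    0.03607
  solve Keq expr → x = -0.007535; check Q = 4.2930e-06

[A]_eq = 0.03607 M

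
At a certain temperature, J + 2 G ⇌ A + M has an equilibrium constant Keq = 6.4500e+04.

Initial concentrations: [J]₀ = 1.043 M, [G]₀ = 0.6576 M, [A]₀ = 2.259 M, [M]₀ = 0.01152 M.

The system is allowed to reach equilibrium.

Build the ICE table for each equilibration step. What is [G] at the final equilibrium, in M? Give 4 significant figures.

Q₀ = 0.0577 vs Keq = 6.4500e+04 ⇒ Q<K, forward
Step 1:
                  J         G         A         M
  I           1.043    0.6576     2.259   0.01152
  C         -0.3266   -0.6533    0.3266    0.3266
  E          0.7164   0.00435     2.586    0.3381
  solve Keq expr → x = 0.3266; check Q = 6.4500e+04

[G]_eq = 0.00435 M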